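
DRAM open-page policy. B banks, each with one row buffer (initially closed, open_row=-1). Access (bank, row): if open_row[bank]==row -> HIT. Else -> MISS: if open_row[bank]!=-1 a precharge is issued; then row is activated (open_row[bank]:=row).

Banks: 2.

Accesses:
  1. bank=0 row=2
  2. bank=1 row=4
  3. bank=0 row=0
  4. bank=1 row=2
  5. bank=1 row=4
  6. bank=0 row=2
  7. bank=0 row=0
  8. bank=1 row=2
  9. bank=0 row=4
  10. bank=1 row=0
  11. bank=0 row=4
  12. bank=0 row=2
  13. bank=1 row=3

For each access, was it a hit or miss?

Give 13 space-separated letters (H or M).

Acc 1: bank0 row2 -> MISS (open row2); precharges=0
Acc 2: bank1 row4 -> MISS (open row4); precharges=0
Acc 3: bank0 row0 -> MISS (open row0); precharges=1
Acc 4: bank1 row2 -> MISS (open row2); precharges=2
Acc 5: bank1 row4 -> MISS (open row4); precharges=3
Acc 6: bank0 row2 -> MISS (open row2); precharges=4
Acc 7: bank0 row0 -> MISS (open row0); precharges=5
Acc 8: bank1 row2 -> MISS (open row2); precharges=6
Acc 9: bank0 row4 -> MISS (open row4); precharges=7
Acc 10: bank1 row0 -> MISS (open row0); precharges=8
Acc 11: bank0 row4 -> HIT
Acc 12: bank0 row2 -> MISS (open row2); precharges=9
Acc 13: bank1 row3 -> MISS (open row3); precharges=10

Answer: M M M M M M M M M M H M M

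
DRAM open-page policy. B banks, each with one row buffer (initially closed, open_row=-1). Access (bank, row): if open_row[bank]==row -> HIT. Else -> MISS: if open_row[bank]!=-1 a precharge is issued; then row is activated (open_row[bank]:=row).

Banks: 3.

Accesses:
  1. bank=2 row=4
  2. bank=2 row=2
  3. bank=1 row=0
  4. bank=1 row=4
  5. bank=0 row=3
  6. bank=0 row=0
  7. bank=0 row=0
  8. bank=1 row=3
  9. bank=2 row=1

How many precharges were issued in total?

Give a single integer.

Acc 1: bank2 row4 -> MISS (open row4); precharges=0
Acc 2: bank2 row2 -> MISS (open row2); precharges=1
Acc 3: bank1 row0 -> MISS (open row0); precharges=1
Acc 4: bank1 row4 -> MISS (open row4); precharges=2
Acc 5: bank0 row3 -> MISS (open row3); precharges=2
Acc 6: bank0 row0 -> MISS (open row0); precharges=3
Acc 7: bank0 row0 -> HIT
Acc 8: bank1 row3 -> MISS (open row3); precharges=4
Acc 9: bank2 row1 -> MISS (open row1); precharges=5

Answer: 5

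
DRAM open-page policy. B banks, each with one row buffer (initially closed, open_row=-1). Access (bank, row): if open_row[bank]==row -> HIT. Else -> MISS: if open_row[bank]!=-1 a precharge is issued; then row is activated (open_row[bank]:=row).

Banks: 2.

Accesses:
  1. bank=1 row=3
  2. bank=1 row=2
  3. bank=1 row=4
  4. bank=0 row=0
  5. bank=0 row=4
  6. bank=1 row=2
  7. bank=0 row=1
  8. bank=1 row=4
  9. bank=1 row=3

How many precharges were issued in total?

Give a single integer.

Answer: 7

Derivation:
Acc 1: bank1 row3 -> MISS (open row3); precharges=0
Acc 2: bank1 row2 -> MISS (open row2); precharges=1
Acc 3: bank1 row4 -> MISS (open row4); precharges=2
Acc 4: bank0 row0 -> MISS (open row0); precharges=2
Acc 5: bank0 row4 -> MISS (open row4); precharges=3
Acc 6: bank1 row2 -> MISS (open row2); precharges=4
Acc 7: bank0 row1 -> MISS (open row1); precharges=5
Acc 8: bank1 row4 -> MISS (open row4); precharges=6
Acc 9: bank1 row3 -> MISS (open row3); precharges=7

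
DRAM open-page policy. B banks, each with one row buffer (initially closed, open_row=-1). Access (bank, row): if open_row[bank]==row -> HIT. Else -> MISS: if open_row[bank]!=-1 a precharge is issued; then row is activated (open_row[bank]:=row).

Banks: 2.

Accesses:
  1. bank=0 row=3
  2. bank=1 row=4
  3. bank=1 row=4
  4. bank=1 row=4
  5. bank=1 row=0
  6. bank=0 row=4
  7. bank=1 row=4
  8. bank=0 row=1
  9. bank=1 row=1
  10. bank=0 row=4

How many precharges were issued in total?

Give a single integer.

Answer: 6

Derivation:
Acc 1: bank0 row3 -> MISS (open row3); precharges=0
Acc 2: bank1 row4 -> MISS (open row4); precharges=0
Acc 3: bank1 row4 -> HIT
Acc 4: bank1 row4 -> HIT
Acc 5: bank1 row0 -> MISS (open row0); precharges=1
Acc 6: bank0 row4 -> MISS (open row4); precharges=2
Acc 7: bank1 row4 -> MISS (open row4); precharges=3
Acc 8: bank0 row1 -> MISS (open row1); precharges=4
Acc 9: bank1 row1 -> MISS (open row1); precharges=5
Acc 10: bank0 row4 -> MISS (open row4); precharges=6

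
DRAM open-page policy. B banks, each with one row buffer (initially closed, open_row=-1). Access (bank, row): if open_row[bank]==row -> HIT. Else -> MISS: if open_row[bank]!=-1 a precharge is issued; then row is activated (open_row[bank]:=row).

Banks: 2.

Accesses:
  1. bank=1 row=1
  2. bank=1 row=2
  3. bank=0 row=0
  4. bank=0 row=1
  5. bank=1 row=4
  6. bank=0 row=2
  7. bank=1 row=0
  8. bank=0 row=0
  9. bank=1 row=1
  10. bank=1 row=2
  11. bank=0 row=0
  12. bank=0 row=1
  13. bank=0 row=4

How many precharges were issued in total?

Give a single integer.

Answer: 10

Derivation:
Acc 1: bank1 row1 -> MISS (open row1); precharges=0
Acc 2: bank1 row2 -> MISS (open row2); precharges=1
Acc 3: bank0 row0 -> MISS (open row0); precharges=1
Acc 4: bank0 row1 -> MISS (open row1); precharges=2
Acc 5: bank1 row4 -> MISS (open row4); precharges=3
Acc 6: bank0 row2 -> MISS (open row2); precharges=4
Acc 7: bank1 row0 -> MISS (open row0); precharges=5
Acc 8: bank0 row0 -> MISS (open row0); precharges=6
Acc 9: bank1 row1 -> MISS (open row1); precharges=7
Acc 10: bank1 row2 -> MISS (open row2); precharges=8
Acc 11: bank0 row0 -> HIT
Acc 12: bank0 row1 -> MISS (open row1); precharges=9
Acc 13: bank0 row4 -> MISS (open row4); precharges=10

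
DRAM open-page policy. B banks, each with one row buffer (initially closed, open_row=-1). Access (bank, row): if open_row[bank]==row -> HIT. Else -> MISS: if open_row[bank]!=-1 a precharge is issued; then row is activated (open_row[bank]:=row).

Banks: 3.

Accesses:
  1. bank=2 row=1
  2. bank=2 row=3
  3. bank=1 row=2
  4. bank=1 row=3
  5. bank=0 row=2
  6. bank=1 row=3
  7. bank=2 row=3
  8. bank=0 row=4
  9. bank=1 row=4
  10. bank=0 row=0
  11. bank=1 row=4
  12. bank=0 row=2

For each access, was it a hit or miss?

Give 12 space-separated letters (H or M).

Acc 1: bank2 row1 -> MISS (open row1); precharges=0
Acc 2: bank2 row3 -> MISS (open row3); precharges=1
Acc 3: bank1 row2 -> MISS (open row2); precharges=1
Acc 4: bank1 row3 -> MISS (open row3); precharges=2
Acc 5: bank0 row2 -> MISS (open row2); precharges=2
Acc 6: bank1 row3 -> HIT
Acc 7: bank2 row3 -> HIT
Acc 8: bank0 row4 -> MISS (open row4); precharges=3
Acc 9: bank1 row4 -> MISS (open row4); precharges=4
Acc 10: bank0 row0 -> MISS (open row0); precharges=5
Acc 11: bank1 row4 -> HIT
Acc 12: bank0 row2 -> MISS (open row2); precharges=6

Answer: M M M M M H H M M M H M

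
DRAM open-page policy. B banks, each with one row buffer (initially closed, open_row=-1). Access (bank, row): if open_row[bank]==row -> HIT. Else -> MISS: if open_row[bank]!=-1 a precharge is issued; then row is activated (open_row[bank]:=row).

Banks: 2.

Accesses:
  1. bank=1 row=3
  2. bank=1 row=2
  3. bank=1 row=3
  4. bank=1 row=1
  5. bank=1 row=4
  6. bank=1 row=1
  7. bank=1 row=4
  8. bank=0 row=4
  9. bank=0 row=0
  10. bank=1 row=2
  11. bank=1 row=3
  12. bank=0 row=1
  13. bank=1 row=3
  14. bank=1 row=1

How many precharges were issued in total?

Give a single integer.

Acc 1: bank1 row3 -> MISS (open row3); precharges=0
Acc 2: bank1 row2 -> MISS (open row2); precharges=1
Acc 3: bank1 row3 -> MISS (open row3); precharges=2
Acc 4: bank1 row1 -> MISS (open row1); precharges=3
Acc 5: bank1 row4 -> MISS (open row4); precharges=4
Acc 6: bank1 row1 -> MISS (open row1); precharges=5
Acc 7: bank1 row4 -> MISS (open row4); precharges=6
Acc 8: bank0 row4 -> MISS (open row4); precharges=6
Acc 9: bank0 row0 -> MISS (open row0); precharges=7
Acc 10: bank1 row2 -> MISS (open row2); precharges=8
Acc 11: bank1 row3 -> MISS (open row3); precharges=9
Acc 12: bank0 row1 -> MISS (open row1); precharges=10
Acc 13: bank1 row3 -> HIT
Acc 14: bank1 row1 -> MISS (open row1); precharges=11

Answer: 11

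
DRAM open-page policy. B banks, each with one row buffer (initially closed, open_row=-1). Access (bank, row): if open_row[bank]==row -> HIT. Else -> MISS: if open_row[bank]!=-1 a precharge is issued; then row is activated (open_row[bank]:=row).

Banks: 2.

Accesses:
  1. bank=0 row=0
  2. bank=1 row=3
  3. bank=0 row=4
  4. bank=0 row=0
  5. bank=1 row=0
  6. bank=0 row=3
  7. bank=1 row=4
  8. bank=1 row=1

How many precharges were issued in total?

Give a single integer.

Answer: 6

Derivation:
Acc 1: bank0 row0 -> MISS (open row0); precharges=0
Acc 2: bank1 row3 -> MISS (open row3); precharges=0
Acc 3: bank0 row4 -> MISS (open row4); precharges=1
Acc 4: bank0 row0 -> MISS (open row0); precharges=2
Acc 5: bank1 row0 -> MISS (open row0); precharges=3
Acc 6: bank0 row3 -> MISS (open row3); precharges=4
Acc 7: bank1 row4 -> MISS (open row4); precharges=5
Acc 8: bank1 row1 -> MISS (open row1); precharges=6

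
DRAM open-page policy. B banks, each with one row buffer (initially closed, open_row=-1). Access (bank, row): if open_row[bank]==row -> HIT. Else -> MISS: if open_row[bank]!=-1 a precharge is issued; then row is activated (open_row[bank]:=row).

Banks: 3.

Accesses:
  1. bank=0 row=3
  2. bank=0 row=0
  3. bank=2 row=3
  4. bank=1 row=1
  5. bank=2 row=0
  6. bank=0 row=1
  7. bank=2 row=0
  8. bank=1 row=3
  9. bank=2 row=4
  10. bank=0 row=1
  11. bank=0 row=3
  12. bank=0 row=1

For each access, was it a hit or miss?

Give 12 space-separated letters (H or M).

Acc 1: bank0 row3 -> MISS (open row3); precharges=0
Acc 2: bank0 row0 -> MISS (open row0); precharges=1
Acc 3: bank2 row3 -> MISS (open row3); precharges=1
Acc 4: bank1 row1 -> MISS (open row1); precharges=1
Acc 5: bank2 row0 -> MISS (open row0); precharges=2
Acc 6: bank0 row1 -> MISS (open row1); precharges=3
Acc 7: bank2 row0 -> HIT
Acc 8: bank1 row3 -> MISS (open row3); precharges=4
Acc 9: bank2 row4 -> MISS (open row4); precharges=5
Acc 10: bank0 row1 -> HIT
Acc 11: bank0 row3 -> MISS (open row3); precharges=6
Acc 12: bank0 row1 -> MISS (open row1); precharges=7

Answer: M M M M M M H M M H M M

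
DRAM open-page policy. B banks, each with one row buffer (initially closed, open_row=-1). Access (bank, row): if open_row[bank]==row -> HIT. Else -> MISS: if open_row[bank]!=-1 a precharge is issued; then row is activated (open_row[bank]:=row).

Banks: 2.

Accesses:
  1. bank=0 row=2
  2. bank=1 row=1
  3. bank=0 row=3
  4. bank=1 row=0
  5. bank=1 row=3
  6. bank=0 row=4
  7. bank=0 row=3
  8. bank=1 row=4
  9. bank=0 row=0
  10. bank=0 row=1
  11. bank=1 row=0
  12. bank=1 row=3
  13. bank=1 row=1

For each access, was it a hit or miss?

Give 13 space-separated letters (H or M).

Acc 1: bank0 row2 -> MISS (open row2); precharges=0
Acc 2: bank1 row1 -> MISS (open row1); precharges=0
Acc 3: bank0 row3 -> MISS (open row3); precharges=1
Acc 4: bank1 row0 -> MISS (open row0); precharges=2
Acc 5: bank1 row3 -> MISS (open row3); precharges=3
Acc 6: bank0 row4 -> MISS (open row4); precharges=4
Acc 7: bank0 row3 -> MISS (open row3); precharges=5
Acc 8: bank1 row4 -> MISS (open row4); precharges=6
Acc 9: bank0 row0 -> MISS (open row0); precharges=7
Acc 10: bank0 row1 -> MISS (open row1); precharges=8
Acc 11: bank1 row0 -> MISS (open row0); precharges=9
Acc 12: bank1 row3 -> MISS (open row3); precharges=10
Acc 13: bank1 row1 -> MISS (open row1); precharges=11

Answer: M M M M M M M M M M M M M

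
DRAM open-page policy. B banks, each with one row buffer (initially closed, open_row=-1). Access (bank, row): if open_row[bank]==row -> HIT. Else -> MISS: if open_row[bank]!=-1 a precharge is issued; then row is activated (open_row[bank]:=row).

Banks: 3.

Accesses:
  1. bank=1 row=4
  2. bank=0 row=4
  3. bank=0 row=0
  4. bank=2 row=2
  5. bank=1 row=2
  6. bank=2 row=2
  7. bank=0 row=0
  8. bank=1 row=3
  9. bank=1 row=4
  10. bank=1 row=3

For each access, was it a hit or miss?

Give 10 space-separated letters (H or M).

Answer: M M M M M H H M M M

Derivation:
Acc 1: bank1 row4 -> MISS (open row4); precharges=0
Acc 2: bank0 row4 -> MISS (open row4); precharges=0
Acc 3: bank0 row0 -> MISS (open row0); precharges=1
Acc 4: bank2 row2 -> MISS (open row2); precharges=1
Acc 5: bank1 row2 -> MISS (open row2); precharges=2
Acc 6: bank2 row2 -> HIT
Acc 7: bank0 row0 -> HIT
Acc 8: bank1 row3 -> MISS (open row3); precharges=3
Acc 9: bank1 row4 -> MISS (open row4); precharges=4
Acc 10: bank1 row3 -> MISS (open row3); precharges=5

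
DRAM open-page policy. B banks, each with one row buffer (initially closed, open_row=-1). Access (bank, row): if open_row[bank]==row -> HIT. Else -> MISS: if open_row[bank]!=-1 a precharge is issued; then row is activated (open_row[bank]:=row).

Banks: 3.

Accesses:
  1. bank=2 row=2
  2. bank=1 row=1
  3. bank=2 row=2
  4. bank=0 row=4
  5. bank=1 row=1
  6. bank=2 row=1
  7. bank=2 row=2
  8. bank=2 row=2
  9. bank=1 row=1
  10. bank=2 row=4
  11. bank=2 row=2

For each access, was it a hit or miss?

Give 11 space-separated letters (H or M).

Answer: M M H M H M M H H M M

Derivation:
Acc 1: bank2 row2 -> MISS (open row2); precharges=0
Acc 2: bank1 row1 -> MISS (open row1); precharges=0
Acc 3: bank2 row2 -> HIT
Acc 4: bank0 row4 -> MISS (open row4); precharges=0
Acc 5: bank1 row1 -> HIT
Acc 6: bank2 row1 -> MISS (open row1); precharges=1
Acc 7: bank2 row2 -> MISS (open row2); precharges=2
Acc 8: bank2 row2 -> HIT
Acc 9: bank1 row1 -> HIT
Acc 10: bank2 row4 -> MISS (open row4); precharges=3
Acc 11: bank2 row2 -> MISS (open row2); precharges=4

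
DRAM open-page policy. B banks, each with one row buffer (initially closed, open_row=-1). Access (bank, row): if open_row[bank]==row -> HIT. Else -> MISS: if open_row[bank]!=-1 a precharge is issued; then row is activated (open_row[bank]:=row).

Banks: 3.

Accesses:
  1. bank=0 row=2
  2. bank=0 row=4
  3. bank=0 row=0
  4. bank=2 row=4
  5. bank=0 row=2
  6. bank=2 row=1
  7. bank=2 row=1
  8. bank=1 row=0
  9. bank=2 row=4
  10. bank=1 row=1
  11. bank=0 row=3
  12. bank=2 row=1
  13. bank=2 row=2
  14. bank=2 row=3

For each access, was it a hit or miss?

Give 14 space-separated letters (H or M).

Answer: M M M M M M H M M M M M M M

Derivation:
Acc 1: bank0 row2 -> MISS (open row2); precharges=0
Acc 2: bank0 row4 -> MISS (open row4); precharges=1
Acc 3: bank0 row0 -> MISS (open row0); precharges=2
Acc 4: bank2 row4 -> MISS (open row4); precharges=2
Acc 5: bank0 row2 -> MISS (open row2); precharges=3
Acc 6: bank2 row1 -> MISS (open row1); precharges=4
Acc 7: bank2 row1 -> HIT
Acc 8: bank1 row0 -> MISS (open row0); precharges=4
Acc 9: bank2 row4 -> MISS (open row4); precharges=5
Acc 10: bank1 row1 -> MISS (open row1); precharges=6
Acc 11: bank0 row3 -> MISS (open row3); precharges=7
Acc 12: bank2 row1 -> MISS (open row1); precharges=8
Acc 13: bank2 row2 -> MISS (open row2); precharges=9
Acc 14: bank2 row3 -> MISS (open row3); precharges=10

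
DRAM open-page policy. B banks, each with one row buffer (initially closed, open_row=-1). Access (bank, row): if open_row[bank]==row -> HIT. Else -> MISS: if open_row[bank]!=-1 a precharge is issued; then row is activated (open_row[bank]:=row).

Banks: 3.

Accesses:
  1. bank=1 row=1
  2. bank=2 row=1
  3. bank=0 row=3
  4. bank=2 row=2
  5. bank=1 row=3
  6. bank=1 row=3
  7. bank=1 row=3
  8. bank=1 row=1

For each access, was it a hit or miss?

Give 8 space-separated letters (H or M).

Acc 1: bank1 row1 -> MISS (open row1); precharges=0
Acc 2: bank2 row1 -> MISS (open row1); precharges=0
Acc 3: bank0 row3 -> MISS (open row3); precharges=0
Acc 4: bank2 row2 -> MISS (open row2); precharges=1
Acc 5: bank1 row3 -> MISS (open row3); precharges=2
Acc 6: bank1 row3 -> HIT
Acc 7: bank1 row3 -> HIT
Acc 8: bank1 row1 -> MISS (open row1); precharges=3

Answer: M M M M M H H M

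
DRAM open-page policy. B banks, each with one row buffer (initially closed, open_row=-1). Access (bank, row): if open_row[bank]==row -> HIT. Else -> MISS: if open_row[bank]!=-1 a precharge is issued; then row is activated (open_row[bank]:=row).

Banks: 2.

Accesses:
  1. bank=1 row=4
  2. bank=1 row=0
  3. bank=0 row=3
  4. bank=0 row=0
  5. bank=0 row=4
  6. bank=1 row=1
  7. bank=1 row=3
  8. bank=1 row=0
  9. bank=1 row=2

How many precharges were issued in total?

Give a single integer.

Answer: 7

Derivation:
Acc 1: bank1 row4 -> MISS (open row4); precharges=0
Acc 2: bank1 row0 -> MISS (open row0); precharges=1
Acc 3: bank0 row3 -> MISS (open row3); precharges=1
Acc 4: bank0 row0 -> MISS (open row0); precharges=2
Acc 5: bank0 row4 -> MISS (open row4); precharges=3
Acc 6: bank1 row1 -> MISS (open row1); precharges=4
Acc 7: bank1 row3 -> MISS (open row3); precharges=5
Acc 8: bank1 row0 -> MISS (open row0); precharges=6
Acc 9: bank1 row2 -> MISS (open row2); precharges=7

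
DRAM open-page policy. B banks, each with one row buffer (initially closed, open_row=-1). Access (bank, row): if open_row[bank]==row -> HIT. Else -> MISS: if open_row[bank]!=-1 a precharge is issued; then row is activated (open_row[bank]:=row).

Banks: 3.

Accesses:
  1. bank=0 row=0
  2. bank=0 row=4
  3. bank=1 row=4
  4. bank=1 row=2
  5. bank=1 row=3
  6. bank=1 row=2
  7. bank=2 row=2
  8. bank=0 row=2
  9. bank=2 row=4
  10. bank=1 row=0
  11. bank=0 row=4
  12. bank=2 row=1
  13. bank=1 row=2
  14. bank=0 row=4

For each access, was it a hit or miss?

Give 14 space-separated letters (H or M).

Answer: M M M M M M M M M M M M M H

Derivation:
Acc 1: bank0 row0 -> MISS (open row0); precharges=0
Acc 2: bank0 row4 -> MISS (open row4); precharges=1
Acc 3: bank1 row4 -> MISS (open row4); precharges=1
Acc 4: bank1 row2 -> MISS (open row2); precharges=2
Acc 5: bank1 row3 -> MISS (open row3); precharges=3
Acc 6: bank1 row2 -> MISS (open row2); precharges=4
Acc 7: bank2 row2 -> MISS (open row2); precharges=4
Acc 8: bank0 row2 -> MISS (open row2); precharges=5
Acc 9: bank2 row4 -> MISS (open row4); precharges=6
Acc 10: bank1 row0 -> MISS (open row0); precharges=7
Acc 11: bank0 row4 -> MISS (open row4); precharges=8
Acc 12: bank2 row1 -> MISS (open row1); precharges=9
Acc 13: bank1 row2 -> MISS (open row2); precharges=10
Acc 14: bank0 row4 -> HIT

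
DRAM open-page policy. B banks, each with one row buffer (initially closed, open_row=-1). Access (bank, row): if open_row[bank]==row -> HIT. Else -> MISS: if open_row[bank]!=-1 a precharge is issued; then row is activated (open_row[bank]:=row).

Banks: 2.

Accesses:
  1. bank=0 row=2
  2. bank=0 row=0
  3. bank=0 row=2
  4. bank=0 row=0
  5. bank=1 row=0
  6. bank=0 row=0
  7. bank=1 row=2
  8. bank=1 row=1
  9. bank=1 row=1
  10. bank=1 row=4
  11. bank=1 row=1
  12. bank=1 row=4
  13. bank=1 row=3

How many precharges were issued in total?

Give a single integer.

Answer: 9

Derivation:
Acc 1: bank0 row2 -> MISS (open row2); precharges=0
Acc 2: bank0 row0 -> MISS (open row0); precharges=1
Acc 3: bank0 row2 -> MISS (open row2); precharges=2
Acc 4: bank0 row0 -> MISS (open row0); precharges=3
Acc 5: bank1 row0 -> MISS (open row0); precharges=3
Acc 6: bank0 row0 -> HIT
Acc 7: bank1 row2 -> MISS (open row2); precharges=4
Acc 8: bank1 row1 -> MISS (open row1); precharges=5
Acc 9: bank1 row1 -> HIT
Acc 10: bank1 row4 -> MISS (open row4); precharges=6
Acc 11: bank1 row1 -> MISS (open row1); precharges=7
Acc 12: bank1 row4 -> MISS (open row4); precharges=8
Acc 13: bank1 row3 -> MISS (open row3); precharges=9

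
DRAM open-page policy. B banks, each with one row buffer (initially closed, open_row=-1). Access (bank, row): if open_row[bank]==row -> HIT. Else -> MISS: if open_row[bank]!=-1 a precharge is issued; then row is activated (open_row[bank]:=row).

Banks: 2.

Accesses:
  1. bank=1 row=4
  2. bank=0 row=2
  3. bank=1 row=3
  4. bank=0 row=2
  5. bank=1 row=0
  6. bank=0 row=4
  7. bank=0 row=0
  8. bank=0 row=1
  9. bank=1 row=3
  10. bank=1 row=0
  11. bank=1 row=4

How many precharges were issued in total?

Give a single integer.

Answer: 8

Derivation:
Acc 1: bank1 row4 -> MISS (open row4); precharges=0
Acc 2: bank0 row2 -> MISS (open row2); precharges=0
Acc 3: bank1 row3 -> MISS (open row3); precharges=1
Acc 4: bank0 row2 -> HIT
Acc 5: bank1 row0 -> MISS (open row0); precharges=2
Acc 6: bank0 row4 -> MISS (open row4); precharges=3
Acc 7: bank0 row0 -> MISS (open row0); precharges=4
Acc 8: bank0 row1 -> MISS (open row1); precharges=5
Acc 9: bank1 row3 -> MISS (open row3); precharges=6
Acc 10: bank1 row0 -> MISS (open row0); precharges=7
Acc 11: bank1 row4 -> MISS (open row4); precharges=8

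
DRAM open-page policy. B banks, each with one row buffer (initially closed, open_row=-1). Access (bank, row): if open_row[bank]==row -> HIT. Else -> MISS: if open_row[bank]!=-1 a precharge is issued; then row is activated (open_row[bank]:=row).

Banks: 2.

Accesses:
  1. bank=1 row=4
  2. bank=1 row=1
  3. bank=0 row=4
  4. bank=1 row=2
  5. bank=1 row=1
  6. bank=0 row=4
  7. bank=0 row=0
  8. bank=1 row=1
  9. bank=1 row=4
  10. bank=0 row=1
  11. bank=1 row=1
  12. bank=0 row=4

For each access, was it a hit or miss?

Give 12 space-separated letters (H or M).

Acc 1: bank1 row4 -> MISS (open row4); precharges=0
Acc 2: bank1 row1 -> MISS (open row1); precharges=1
Acc 3: bank0 row4 -> MISS (open row4); precharges=1
Acc 4: bank1 row2 -> MISS (open row2); precharges=2
Acc 5: bank1 row1 -> MISS (open row1); precharges=3
Acc 6: bank0 row4 -> HIT
Acc 7: bank0 row0 -> MISS (open row0); precharges=4
Acc 8: bank1 row1 -> HIT
Acc 9: bank1 row4 -> MISS (open row4); precharges=5
Acc 10: bank0 row1 -> MISS (open row1); precharges=6
Acc 11: bank1 row1 -> MISS (open row1); precharges=7
Acc 12: bank0 row4 -> MISS (open row4); precharges=8

Answer: M M M M M H M H M M M M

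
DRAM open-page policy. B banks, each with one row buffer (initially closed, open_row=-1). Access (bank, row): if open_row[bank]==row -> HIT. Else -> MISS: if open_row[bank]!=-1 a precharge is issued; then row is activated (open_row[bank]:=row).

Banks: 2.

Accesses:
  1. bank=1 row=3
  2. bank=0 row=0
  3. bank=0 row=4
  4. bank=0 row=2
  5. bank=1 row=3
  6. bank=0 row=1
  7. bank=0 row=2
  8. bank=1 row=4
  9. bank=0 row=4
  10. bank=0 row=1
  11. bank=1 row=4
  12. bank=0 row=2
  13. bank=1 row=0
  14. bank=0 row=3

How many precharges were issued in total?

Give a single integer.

Acc 1: bank1 row3 -> MISS (open row3); precharges=0
Acc 2: bank0 row0 -> MISS (open row0); precharges=0
Acc 3: bank0 row4 -> MISS (open row4); precharges=1
Acc 4: bank0 row2 -> MISS (open row2); precharges=2
Acc 5: bank1 row3 -> HIT
Acc 6: bank0 row1 -> MISS (open row1); precharges=3
Acc 7: bank0 row2 -> MISS (open row2); precharges=4
Acc 8: bank1 row4 -> MISS (open row4); precharges=5
Acc 9: bank0 row4 -> MISS (open row4); precharges=6
Acc 10: bank0 row1 -> MISS (open row1); precharges=7
Acc 11: bank1 row4 -> HIT
Acc 12: bank0 row2 -> MISS (open row2); precharges=8
Acc 13: bank1 row0 -> MISS (open row0); precharges=9
Acc 14: bank0 row3 -> MISS (open row3); precharges=10

Answer: 10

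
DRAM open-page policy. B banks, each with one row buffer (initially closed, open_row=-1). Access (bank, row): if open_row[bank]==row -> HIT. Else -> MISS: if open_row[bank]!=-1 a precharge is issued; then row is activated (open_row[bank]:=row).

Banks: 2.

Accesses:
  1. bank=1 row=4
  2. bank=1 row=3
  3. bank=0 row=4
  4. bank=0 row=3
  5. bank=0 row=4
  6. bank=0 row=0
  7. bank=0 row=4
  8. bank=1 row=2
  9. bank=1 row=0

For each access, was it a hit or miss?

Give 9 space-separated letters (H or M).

Answer: M M M M M M M M M

Derivation:
Acc 1: bank1 row4 -> MISS (open row4); precharges=0
Acc 2: bank1 row3 -> MISS (open row3); precharges=1
Acc 3: bank0 row4 -> MISS (open row4); precharges=1
Acc 4: bank0 row3 -> MISS (open row3); precharges=2
Acc 5: bank0 row4 -> MISS (open row4); precharges=3
Acc 6: bank0 row0 -> MISS (open row0); precharges=4
Acc 7: bank0 row4 -> MISS (open row4); precharges=5
Acc 8: bank1 row2 -> MISS (open row2); precharges=6
Acc 9: bank1 row0 -> MISS (open row0); precharges=7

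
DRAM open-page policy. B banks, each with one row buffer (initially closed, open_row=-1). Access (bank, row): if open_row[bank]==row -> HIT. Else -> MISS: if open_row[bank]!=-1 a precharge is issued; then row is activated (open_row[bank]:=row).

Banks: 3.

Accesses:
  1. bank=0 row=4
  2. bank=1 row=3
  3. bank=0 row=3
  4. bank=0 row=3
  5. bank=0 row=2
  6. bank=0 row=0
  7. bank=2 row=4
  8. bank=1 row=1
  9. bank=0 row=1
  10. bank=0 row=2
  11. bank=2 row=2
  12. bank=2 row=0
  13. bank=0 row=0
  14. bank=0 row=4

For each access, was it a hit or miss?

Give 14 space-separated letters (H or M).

Answer: M M M H M M M M M M M M M M

Derivation:
Acc 1: bank0 row4 -> MISS (open row4); precharges=0
Acc 2: bank1 row3 -> MISS (open row3); precharges=0
Acc 3: bank0 row3 -> MISS (open row3); precharges=1
Acc 4: bank0 row3 -> HIT
Acc 5: bank0 row2 -> MISS (open row2); precharges=2
Acc 6: bank0 row0 -> MISS (open row0); precharges=3
Acc 7: bank2 row4 -> MISS (open row4); precharges=3
Acc 8: bank1 row1 -> MISS (open row1); precharges=4
Acc 9: bank0 row1 -> MISS (open row1); precharges=5
Acc 10: bank0 row2 -> MISS (open row2); precharges=6
Acc 11: bank2 row2 -> MISS (open row2); precharges=7
Acc 12: bank2 row0 -> MISS (open row0); precharges=8
Acc 13: bank0 row0 -> MISS (open row0); precharges=9
Acc 14: bank0 row4 -> MISS (open row4); precharges=10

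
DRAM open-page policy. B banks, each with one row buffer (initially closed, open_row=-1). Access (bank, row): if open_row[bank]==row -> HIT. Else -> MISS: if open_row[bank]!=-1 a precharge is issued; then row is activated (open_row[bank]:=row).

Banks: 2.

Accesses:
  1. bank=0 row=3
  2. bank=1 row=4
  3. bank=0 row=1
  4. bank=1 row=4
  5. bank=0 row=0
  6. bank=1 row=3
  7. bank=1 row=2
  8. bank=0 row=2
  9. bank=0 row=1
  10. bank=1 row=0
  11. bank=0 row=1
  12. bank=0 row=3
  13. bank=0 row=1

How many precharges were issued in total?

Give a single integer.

Answer: 9

Derivation:
Acc 1: bank0 row3 -> MISS (open row3); precharges=0
Acc 2: bank1 row4 -> MISS (open row4); precharges=0
Acc 3: bank0 row1 -> MISS (open row1); precharges=1
Acc 4: bank1 row4 -> HIT
Acc 5: bank0 row0 -> MISS (open row0); precharges=2
Acc 6: bank1 row3 -> MISS (open row3); precharges=3
Acc 7: bank1 row2 -> MISS (open row2); precharges=4
Acc 8: bank0 row2 -> MISS (open row2); precharges=5
Acc 9: bank0 row1 -> MISS (open row1); precharges=6
Acc 10: bank1 row0 -> MISS (open row0); precharges=7
Acc 11: bank0 row1 -> HIT
Acc 12: bank0 row3 -> MISS (open row3); precharges=8
Acc 13: bank0 row1 -> MISS (open row1); precharges=9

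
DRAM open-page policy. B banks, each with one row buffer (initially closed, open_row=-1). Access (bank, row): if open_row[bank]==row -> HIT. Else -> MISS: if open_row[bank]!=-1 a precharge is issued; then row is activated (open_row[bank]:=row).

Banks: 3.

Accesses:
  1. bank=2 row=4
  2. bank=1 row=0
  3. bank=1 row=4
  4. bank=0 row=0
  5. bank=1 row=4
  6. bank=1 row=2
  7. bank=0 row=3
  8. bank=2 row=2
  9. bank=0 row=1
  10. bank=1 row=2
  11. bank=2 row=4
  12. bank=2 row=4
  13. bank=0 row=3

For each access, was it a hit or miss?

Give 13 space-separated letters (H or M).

Answer: M M M M H M M M M H M H M

Derivation:
Acc 1: bank2 row4 -> MISS (open row4); precharges=0
Acc 2: bank1 row0 -> MISS (open row0); precharges=0
Acc 3: bank1 row4 -> MISS (open row4); precharges=1
Acc 4: bank0 row0 -> MISS (open row0); precharges=1
Acc 5: bank1 row4 -> HIT
Acc 6: bank1 row2 -> MISS (open row2); precharges=2
Acc 7: bank0 row3 -> MISS (open row3); precharges=3
Acc 8: bank2 row2 -> MISS (open row2); precharges=4
Acc 9: bank0 row1 -> MISS (open row1); precharges=5
Acc 10: bank1 row2 -> HIT
Acc 11: bank2 row4 -> MISS (open row4); precharges=6
Acc 12: bank2 row4 -> HIT
Acc 13: bank0 row3 -> MISS (open row3); precharges=7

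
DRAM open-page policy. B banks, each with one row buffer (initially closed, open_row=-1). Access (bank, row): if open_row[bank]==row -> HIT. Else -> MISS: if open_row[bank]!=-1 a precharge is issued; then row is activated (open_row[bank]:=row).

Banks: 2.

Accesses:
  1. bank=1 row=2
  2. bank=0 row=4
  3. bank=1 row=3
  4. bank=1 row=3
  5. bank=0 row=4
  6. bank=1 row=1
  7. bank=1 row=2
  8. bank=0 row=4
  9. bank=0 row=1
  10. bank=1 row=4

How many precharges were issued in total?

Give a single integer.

Answer: 5

Derivation:
Acc 1: bank1 row2 -> MISS (open row2); precharges=0
Acc 2: bank0 row4 -> MISS (open row4); precharges=0
Acc 3: bank1 row3 -> MISS (open row3); precharges=1
Acc 4: bank1 row3 -> HIT
Acc 5: bank0 row4 -> HIT
Acc 6: bank1 row1 -> MISS (open row1); precharges=2
Acc 7: bank1 row2 -> MISS (open row2); precharges=3
Acc 8: bank0 row4 -> HIT
Acc 9: bank0 row1 -> MISS (open row1); precharges=4
Acc 10: bank1 row4 -> MISS (open row4); precharges=5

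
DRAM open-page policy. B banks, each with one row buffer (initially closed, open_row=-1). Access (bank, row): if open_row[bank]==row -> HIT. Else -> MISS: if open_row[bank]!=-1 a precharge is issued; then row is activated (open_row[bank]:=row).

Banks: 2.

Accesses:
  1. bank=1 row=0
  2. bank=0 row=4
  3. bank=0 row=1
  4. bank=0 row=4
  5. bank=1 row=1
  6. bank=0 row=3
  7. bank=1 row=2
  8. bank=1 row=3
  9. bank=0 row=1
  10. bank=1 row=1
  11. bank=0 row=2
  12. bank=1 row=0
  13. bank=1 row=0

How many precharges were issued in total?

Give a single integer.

Acc 1: bank1 row0 -> MISS (open row0); precharges=0
Acc 2: bank0 row4 -> MISS (open row4); precharges=0
Acc 3: bank0 row1 -> MISS (open row1); precharges=1
Acc 4: bank0 row4 -> MISS (open row4); precharges=2
Acc 5: bank1 row1 -> MISS (open row1); precharges=3
Acc 6: bank0 row3 -> MISS (open row3); precharges=4
Acc 7: bank1 row2 -> MISS (open row2); precharges=5
Acc 8: bank1 row3 -> MISS (open row3); precharges=6
Acc 9: bank0 row1 -> MISS (open row1); precharges=7
Acc 10: bank1 row1 -> MISS (open row1); precharges=8
Acc 11: bank0 row2 -> MISS (open row2); precharges=9
Acc 12: bank1 row0 -> MISS (open row0); precharges=10
Acc 13: bank1 row0 -> HIT

Answer: 10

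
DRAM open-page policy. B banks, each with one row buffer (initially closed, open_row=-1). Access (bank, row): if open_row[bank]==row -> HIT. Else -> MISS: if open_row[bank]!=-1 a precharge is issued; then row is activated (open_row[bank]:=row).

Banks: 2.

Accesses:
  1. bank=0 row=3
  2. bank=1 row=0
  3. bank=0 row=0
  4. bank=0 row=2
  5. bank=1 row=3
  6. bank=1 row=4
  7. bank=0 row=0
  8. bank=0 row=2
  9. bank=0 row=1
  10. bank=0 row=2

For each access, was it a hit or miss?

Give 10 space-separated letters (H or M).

Acc 1: bank0 row3 -> MISS (open row3); precharges=0
Acc 2: bank1 row0 -> MISS (open row0); precharges=0
Acc 3: bank0 row0 -> MISS (open row0); precharges=1
Acc 4: bank0 row2 -> MISS (open row2); precharges=2
Acc 5: bank1 row3 -> MISS (open row3); precharges=3
Acc 6: bank1 row4 -> MISS (open row4); precharges=4
Acc 7: bank0 row0 -> MISS (open row0); precharges=5
Acc 8: bank0 row2 -> MISS (open row2); precharges=6
Acc 9: bank0 row1 -> MISS (open row1); precharges=7
Acc 10: bank0 row2 -> MISS (open row2); precharges=8

Answer: M M M M M M M M M M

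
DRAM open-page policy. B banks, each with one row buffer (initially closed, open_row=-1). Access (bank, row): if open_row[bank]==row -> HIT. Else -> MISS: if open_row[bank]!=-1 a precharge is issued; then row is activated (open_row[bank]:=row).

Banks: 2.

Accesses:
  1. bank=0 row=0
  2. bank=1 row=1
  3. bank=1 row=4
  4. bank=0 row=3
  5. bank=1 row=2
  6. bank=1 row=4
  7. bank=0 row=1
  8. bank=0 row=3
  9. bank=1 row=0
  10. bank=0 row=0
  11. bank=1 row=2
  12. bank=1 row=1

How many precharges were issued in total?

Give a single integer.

Answer: 10

Derivation:
Acc 1: bank0 row0 -> MISS (open row0); precharges=0
Acc 2: bank1 row1 -> MISS (open row1); precharges=0
Acc 3: bank1 row4 -> MISS (open row4); precharges=1
Acc 4: bank0 row3 -> MISS (open row3); precharges=2
Acc 5: bank1 row2 -> MISS (open row2); precharges=3
Acc 6: bank1 row4 -> MISS (open row4); precharges=4
Acc 7: bank0 row1 -> MISS (open row1); precharges=5
Acc 8: bank0 row3 -> MISS (open row3); precharges=6
Acc 9: bank1 row0 -> MISS (open row0); precharges=7
Acc 10: bank0 row0 -> MISS (open row0); precharges=8
Acc 11: bank1 row2 -> MISS (open row2); precharges=9
Acc 12: bank1 row1 -> MISS (open row1); precharges=10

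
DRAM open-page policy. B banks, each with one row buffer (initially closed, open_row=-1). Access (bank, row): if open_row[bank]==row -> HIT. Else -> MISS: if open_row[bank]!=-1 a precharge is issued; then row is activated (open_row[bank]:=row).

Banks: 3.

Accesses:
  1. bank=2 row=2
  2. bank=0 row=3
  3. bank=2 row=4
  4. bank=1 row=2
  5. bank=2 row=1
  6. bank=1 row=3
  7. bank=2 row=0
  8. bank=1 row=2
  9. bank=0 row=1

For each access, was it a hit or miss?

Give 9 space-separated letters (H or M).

Answer: M M M M M M M M M

Derivation:
Acc 1: bank2 row2 -> MISS (open row2); precharges=0
Acc 2: bank0 row3 -> MISS (open row3); precharges=0
Acc 3: bank2 row4 -> MISS (open row4); precharges=1
Acc 4: bank1 row2 -> MISS (open row2); precharges=1
Acc 5: bank2 row1 -> MISS (open row1); precharges=2
Acc 6: bank1 row3 -> MISS (open row3); precharges=3
Acc 7: bank2 row0 -> MISS (open row0); precharges=4
Acc 8: bank1 row2 -> MISS (open row2); precharges=5
Acc 9: bank0 row1 -> MISS (open row1); precharges=6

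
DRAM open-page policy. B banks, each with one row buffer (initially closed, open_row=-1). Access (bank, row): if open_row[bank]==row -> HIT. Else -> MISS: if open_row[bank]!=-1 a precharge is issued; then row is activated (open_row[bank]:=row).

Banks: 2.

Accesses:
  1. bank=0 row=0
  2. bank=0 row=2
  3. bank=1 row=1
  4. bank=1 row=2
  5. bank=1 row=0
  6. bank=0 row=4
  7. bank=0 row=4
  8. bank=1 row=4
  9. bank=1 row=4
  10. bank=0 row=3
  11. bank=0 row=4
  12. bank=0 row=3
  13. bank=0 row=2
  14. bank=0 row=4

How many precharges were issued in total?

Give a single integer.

Answer: 10

Derivation:
Acc 1: bank0 row0 -> MISS (open row0); precharges=0
Acc 2: bank0 row2 -> MISS (open row2); precharges=1
Acc 3: bank1 row1 -> MISS (open row1); precharges=1
Acc 4: bank1 row2 -> MISS (open row2); precharges=2
Acc 5: bank1 row0 -> MISS (open row0); precharges=3
Acc 6: bank0 row4 -> MISS (open row4); precharges=4
Acc 7: bank0 row4 -> HIT
Acc 8: bank1 row4 -> MISS (open row4); precharges=5
Acc 9: bank1 row4 -> HIT
Acc 10: bank0 row3 -> MISS (open row3); precharges=6
Acc 11: bank0 row4 -> MISS (open row4); precharges=7
Acc 12: bank0 row3 -> MISS (open row3); precharges=8
Acc 13: bank0 row2 -> MISS (open row2); precharges=9
Acc 14: bank0 row4 -> MISS (open row4); precharges=10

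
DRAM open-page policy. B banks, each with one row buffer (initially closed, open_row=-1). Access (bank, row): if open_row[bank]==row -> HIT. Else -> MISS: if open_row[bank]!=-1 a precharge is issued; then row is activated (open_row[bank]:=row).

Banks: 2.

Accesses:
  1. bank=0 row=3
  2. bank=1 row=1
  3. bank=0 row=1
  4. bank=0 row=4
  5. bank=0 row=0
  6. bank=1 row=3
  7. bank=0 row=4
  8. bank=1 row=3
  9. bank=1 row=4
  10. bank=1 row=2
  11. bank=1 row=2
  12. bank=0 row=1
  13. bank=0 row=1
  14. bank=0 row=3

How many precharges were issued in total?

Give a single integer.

Acc 1: bank0 row3 -> MISS (open row3); precharges=0
Acc 2: bank1 row1 -> MISS (open row1); precharges=0
Acc 3: bank0 row1 -> MISS (open row1); precharges=1
Acc 4: bank0 row4 -> MISS (open row4); precharges=2
Acc 5: bank0 row0 -> MISS (open row0); precharges=3
Acc 6: bank1 row3 -> MISS (open row3); precharges=4
Acc 7: bank0 row4 -> MISS (open row4); precharges=5
Acc 8: bank1 row3 -> HIT
Acc 9: bank1 row4 -> MISS (open row4); precharges=6
Acc 10: bank1 row2 -> MISS (open row2); precharges=7
Acc 11: bank1 row2 -> HIT
Acc 12: bank0 row1 -> MISS (open row1); precharges=8
Acc 13: bank0 row1 -> HIT
Acc 14: bank0 row3 -> MISS (open row3); precharges=9

Answer: 9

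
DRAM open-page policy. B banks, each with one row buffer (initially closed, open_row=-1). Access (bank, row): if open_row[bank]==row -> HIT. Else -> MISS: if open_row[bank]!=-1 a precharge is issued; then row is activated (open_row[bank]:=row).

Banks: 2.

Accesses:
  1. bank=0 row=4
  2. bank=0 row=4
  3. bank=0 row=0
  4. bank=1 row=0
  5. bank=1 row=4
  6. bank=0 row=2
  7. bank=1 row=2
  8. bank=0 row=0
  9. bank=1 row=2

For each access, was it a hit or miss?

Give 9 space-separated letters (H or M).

Acc 1: bank0 row4 -> MISS (open row4); precharges=0
Acc 2: bank0 row4 -> HIT
Acc 3: bank0 row0 -> MISS (open row0); precharges=1
Acc 4: bank1 row0 -> MISS (open row0); precharges=1
Acc 5: bank1 row4 -> MISS (open row4); precharges=2
Acc 6: bank0 row2 -> MISS (open row2); precharges=3
Acc 7: bank1 row2 -> MISS (open row2); precharges=4
Acc 8: bank0 row0 -> MISS (open row0); precharges=5
Acc 9: bank1 row2 -> HIT

Answer: M H M M M M M M H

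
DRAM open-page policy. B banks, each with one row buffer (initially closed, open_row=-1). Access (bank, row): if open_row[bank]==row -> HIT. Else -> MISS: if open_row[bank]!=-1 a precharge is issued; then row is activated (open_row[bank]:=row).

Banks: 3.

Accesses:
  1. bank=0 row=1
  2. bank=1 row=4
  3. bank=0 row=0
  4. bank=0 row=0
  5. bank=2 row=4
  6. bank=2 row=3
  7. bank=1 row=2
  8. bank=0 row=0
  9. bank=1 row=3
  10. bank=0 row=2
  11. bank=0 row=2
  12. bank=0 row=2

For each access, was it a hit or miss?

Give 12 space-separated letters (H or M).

Acc 1: bank0 row1 -> MISS (open row1); precharges=0
Acc 2: bank1 row4 -> MISS (open row4); precharges=0
Acc 3: bank0 row0 -> MISS (open row0); precharges=1
Acc 4: bank0 row0 -> HIT
Acc 5: bank2 row4 -> MISS (open row4); precharges=1
Acc 6: bank2 row3 -> MISS (open row3); precharges=2
Acc 7: bank1 row2 -> MISS (open row2); precharges=3
Acc 8: bank0 row0 -> HIT
Acc 9: bank1 row3 -> MISS (open row3); precharges=4
Acc 10: bank0 row2 -> MISS (open row2); precharges=5
Acc 11: bank0 row2 -> HIT
Acc 12: bank0 row2 -> HIT

Answer: M M M H M M M H M M H H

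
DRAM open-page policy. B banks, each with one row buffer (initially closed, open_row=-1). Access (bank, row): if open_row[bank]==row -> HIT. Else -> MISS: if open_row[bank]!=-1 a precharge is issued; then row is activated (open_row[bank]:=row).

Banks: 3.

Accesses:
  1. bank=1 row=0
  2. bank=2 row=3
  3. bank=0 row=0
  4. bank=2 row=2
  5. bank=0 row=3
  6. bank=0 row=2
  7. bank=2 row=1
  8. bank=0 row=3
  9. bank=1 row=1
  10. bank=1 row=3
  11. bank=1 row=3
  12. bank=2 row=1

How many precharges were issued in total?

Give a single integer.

Acc 1: bank1 row0 -> MISS (open row0); precharges=0
Acc 2: bank2 row3 -> MISS (open row3); precharges=0
Acc 3: bank0 row0 -> MISS (open row0); precharges=0
Acc 4: bank2 row2 -> MISS (open row2); precharges=1
Acc 5: bank0 row3 -> MISS (open row3); precharges=2
Acc 6: bank0 row2 -> MISS (open row2); precharges=3
Acc 7: bank2 row1 -> MISS (open row1); precharges=4
Acc 8: bank0 row3 -> MISS (open row3); precharges=5
Acc 9: bank1 row1 -> MISS (open row1); precharges=6
Acc 10: bank1 row3 -> MISS (open row3); precharges=7
Acc 11: bank1 row3 -> HIT
Acc 12: bank2 row1 -> HIT

Answer: 7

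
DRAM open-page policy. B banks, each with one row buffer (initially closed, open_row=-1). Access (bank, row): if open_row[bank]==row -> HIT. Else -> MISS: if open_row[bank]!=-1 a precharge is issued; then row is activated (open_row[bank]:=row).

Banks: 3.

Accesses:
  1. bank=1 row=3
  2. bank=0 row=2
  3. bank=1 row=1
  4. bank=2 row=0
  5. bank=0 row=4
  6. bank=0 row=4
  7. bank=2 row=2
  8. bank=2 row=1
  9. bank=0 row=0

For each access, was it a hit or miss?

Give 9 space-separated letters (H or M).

Acc 1: bank1 row3 -> MISS (open row3); precharges=0
Acc 2: bank0 row2 -> MISS (open row2); precharges=0
Acc 3: bank1 row1 -> MISS (open row1); precharges=1
Acc 4: bank2 row0 -> MISS (open row0); precharges=1
Acc 5: bank0 row4 -> MISS (open row4); precharges=2
Acc 6: bank0 row4 -> HIT
Acc 7: bank2 row2 -> MISS (open row2); precharges=3
Acc 8: bank2 row1 -> MISS (open row1); precharges=4
Acc 9: bank0 row0 -> MISS (open row0); precharges=5

Answer: M M M M M H M M M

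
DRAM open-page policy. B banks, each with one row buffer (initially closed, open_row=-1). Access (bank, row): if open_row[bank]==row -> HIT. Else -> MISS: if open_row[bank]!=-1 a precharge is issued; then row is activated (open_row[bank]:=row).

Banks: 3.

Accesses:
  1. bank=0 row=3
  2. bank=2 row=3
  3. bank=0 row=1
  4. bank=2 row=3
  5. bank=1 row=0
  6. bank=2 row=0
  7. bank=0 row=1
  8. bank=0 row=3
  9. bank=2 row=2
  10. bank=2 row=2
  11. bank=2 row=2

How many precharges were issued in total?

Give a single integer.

Acc 1: bank0 row3 -> MISS (open row3); precharges=0
Acc 2: bank2 row3 -> MISS (open row3); precharges=0
Acc 3: bank0 row1 -> MISS (open row1); precharges=1
Acc 4: bank2 row3 -> HIT
Acc 5: bank1 row0 -> MISS (open row0); precharges=1
Acc 6: bank2 row0 -> MISS (open row0); precharges=2
Acc 7: bank0 row1 -> HIT
Acc 8: bank0 row3 -> MISS (open row3); precharges=3
Acc 9: bank2 row2 -> MISS (open row2); precharges=4
Acc 10: bank2 row2 -> HIT
Acc 11: bank2 row2 -> HIT

Answer: 4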